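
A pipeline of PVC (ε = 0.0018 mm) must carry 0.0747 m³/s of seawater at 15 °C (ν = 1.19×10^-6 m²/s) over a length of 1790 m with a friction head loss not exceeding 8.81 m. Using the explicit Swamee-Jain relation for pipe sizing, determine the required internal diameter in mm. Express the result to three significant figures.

Swamee-Jain (Type III): D = 0.66·[ε^1.25·(LQ²/(gh_f))^4.75 + ν·Q^9.4·(L/(gh_f))^5.2]^0.04
LQ²/(gh_f) = 0.1156; L/(gh_f) = 20.71
Term 1 = ε^1.25·(…)^4.75 = 2.33×10^-12; Term 2 = ν·Q^9.4·(…)^5.2 = 2.13×10^-10
D = 0.66·(2.33×10^-12 + 2.13×10^-10)^0.04 = 0.2710 m = 271 mm
Check: V = 1.30 m/s, Re = 2.95×10^5, f = 0.01450, h_f = 8.19 m ≈ 8.81 m ✓

D ≈ 271 mm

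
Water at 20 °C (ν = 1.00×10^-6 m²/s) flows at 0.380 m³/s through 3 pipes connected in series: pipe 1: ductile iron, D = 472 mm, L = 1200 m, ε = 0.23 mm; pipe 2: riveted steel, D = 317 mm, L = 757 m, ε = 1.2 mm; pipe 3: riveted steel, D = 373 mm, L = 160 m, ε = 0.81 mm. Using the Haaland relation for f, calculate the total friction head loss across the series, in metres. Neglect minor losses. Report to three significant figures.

H ≈ 96.1 m

Pipe 1: V = 2.172 m/s, Re = 1.03×10^6, ε/D = 4.87×10^-4, f = 0.01707, h_1 = f(L/D)V²/2g = 10.44 m
Pipe 2: V = 4.815 m/s, Re = 1.53×10^6, ε/D = 0.00379, f = 0.02809, h_2 = f(L/D)V²/2g = 79.25 m
Pipe 3: V = 3.478 m/s, Re = 1.30×10^6, ε/D = 0.00217, f = 0.02411, h_3 = f(L/D)V²/2g = 6.374 m
Series → Q common, losses add: H = Σh = 96.06 m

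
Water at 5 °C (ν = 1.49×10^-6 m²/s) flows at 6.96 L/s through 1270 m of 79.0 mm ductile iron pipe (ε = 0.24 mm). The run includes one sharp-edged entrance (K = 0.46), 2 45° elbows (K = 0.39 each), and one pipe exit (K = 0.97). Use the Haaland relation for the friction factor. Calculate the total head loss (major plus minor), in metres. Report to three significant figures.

V = 4Q/(πD²) = 1.420 m/s; V²/2g = 0.1028 m
Re = 7.53×10^4, ε/D = 0.00304 → f = 0.02783 (Haaland)
Major: h_f = f(L/D)·V²/2g = 0.02783·16076·0.1028 = 45.97 m
Minor: ΣK = 2.21; h_m = ΣK·V²/2g = 0.2271 m
Total H_L = 45.97 + 0.2271 = 46.20 m

H_L ≈ 46.2 m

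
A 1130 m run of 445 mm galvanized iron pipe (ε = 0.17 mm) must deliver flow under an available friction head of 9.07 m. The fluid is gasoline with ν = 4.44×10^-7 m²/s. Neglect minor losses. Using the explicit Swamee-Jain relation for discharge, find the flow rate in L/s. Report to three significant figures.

Swamee-Jain (Type II): Q = -0.965·√(gD⁵h_f/L)·ln[ε/(3.7D) + √(3.17ν²L/(gD³h_f))]
√(gD⁵h_f/L) = √(9.81·0.445⁵·9.07/1130) = 0.03707
ε/(3.7D) = 1.03×10^-4; √(3.17ν²L/(gD³h_f)) = 9.49×10^-6
Q = -0.965·0.03707·ln(1.127×10^-4) = 0.3252 m³/s
Check: V = 2.09 m/s, Re = 2.10×10^6, f = 0.01611, h_f = 9.11 m ≈ 9.07 m ✓

Q ≈ 325 L/s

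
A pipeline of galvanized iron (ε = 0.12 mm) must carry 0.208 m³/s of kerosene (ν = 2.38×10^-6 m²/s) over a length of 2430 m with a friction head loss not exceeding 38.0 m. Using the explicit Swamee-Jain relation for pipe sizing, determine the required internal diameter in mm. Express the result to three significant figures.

D ≈ 336 mm

Swamee-Jain (Type III): D = 0.66·[ε^1.25·(LQ²/(gh_f))^4.75 + ν·Q^9.4·(L/(gh_f))^5.2]^0.04
LQ²/(gh_f) = 0.2820; L/(gh_f) = 6.519
Term 1 = ε^1.25·(…)^4.75 = 3.07×10^-8; Term 2 = ν·Q^9.4·(…)^5.2 = 1.58×10^-8
D = 0.66·(3.07×10^-8 + 1.58×10^-8)^0.04 = 0.3360 m = 336 mm
Check: V = 2.35 m/s, Re = 3.31×10^5, f = 0.01731, h_f = 35.1 m ≈ 38.0 m ✓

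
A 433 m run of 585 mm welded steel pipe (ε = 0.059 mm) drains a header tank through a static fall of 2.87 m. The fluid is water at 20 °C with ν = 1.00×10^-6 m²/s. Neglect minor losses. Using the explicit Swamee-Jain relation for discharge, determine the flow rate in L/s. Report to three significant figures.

Swamee-Jain (Type II): Q = -0.965·√(gD⁵h_f/L)·ln[ε/(3.7D) + √(3.17ν²L/(gD³h_f))]
√(gD⁵h_f/L) = √(9.81·0.585⁵·2.87/433) = 0.06675
ε/(3.7D) = 2.73×10^-5; √(3.17ν²L/(gD³h_f)) = 1.56×10^-5
Q = -0.965·0.06675·ln(4.286×10^-5) = 0.6478 m³/s
Check: V = 2.41 m/s, Re = 1.41×10^6, f = 0.01317, h_f = 2.89 m ≈ 2.87 m ✓

Q ≈ 648 L/s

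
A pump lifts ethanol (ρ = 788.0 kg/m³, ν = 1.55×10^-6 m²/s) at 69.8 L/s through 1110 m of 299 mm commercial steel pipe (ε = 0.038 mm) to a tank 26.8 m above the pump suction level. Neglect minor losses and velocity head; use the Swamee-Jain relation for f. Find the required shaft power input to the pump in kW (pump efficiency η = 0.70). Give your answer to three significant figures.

P_shaft ≈ 23.1 kW

V = 4Q/(πD²) = 0.9941 m/s; Re = 1.92×10^5; ε/D = 1.27×10^-4; f = 0.01671
h_f = f(L/D)V²/2g = 3.124 m
Total head H = z + h_f = 26.8 + 3.124 = 29.92 m
P_hyd = ρgQH = 788.0·9.81·0.0698·29.92 = 16.15 kW
P_shaft = P_hyd/η = 16.15/0.70 = 23.07 kW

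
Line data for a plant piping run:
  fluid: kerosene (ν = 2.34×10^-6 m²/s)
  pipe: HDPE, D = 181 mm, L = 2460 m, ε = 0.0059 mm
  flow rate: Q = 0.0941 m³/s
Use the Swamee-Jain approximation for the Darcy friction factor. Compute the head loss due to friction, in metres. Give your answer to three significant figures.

V = 4Q/(πD²) = 4·0.0941/(π·0.181²) = 3.657 m/s
Re = VD/ν = 3.657·0.181/2.34×10^-6 = 2.83×10^5 → turbulent
ε/D = 0.0059/181 = 3.26×10^-5
Swamee-Jain: f = 0.01489
h_f = f(L/D)V²/(2g) = 0.01489·(2460/0.181)·3.657²/(2·9.81) = 138.0 m

h_f ≈ 138 m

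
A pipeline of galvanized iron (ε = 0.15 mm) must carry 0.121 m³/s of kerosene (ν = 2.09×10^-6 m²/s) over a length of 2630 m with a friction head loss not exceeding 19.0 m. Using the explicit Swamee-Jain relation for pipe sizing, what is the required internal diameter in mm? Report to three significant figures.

Swamee-Jain (Type III): D = 0.66·[ε^1.25·(LQ²/(gh_f))^4.75 + ν·Q^9.4·(L/(gh_f))^5.2]^0.04
LQ²/(gh_f) = 0.2066; L/(gh_f) = 14.11
Term 1 = ε^1.25·(…)^4.75 = 9.27×10^-9; Term 2 = ν·Q^9.4·(…)^5.2 = 4.74×10^-9
D = 0.66·(9.27×10^-9 + 4.74×10^-9)^0.04 = 0.3202 m = 320 mm
Check: V = 1.50 m/s, Re = 2.30×10^5, f = 0.01853, h_f = 17.5 m ≈ 19.0 m ✓

D ≈ 320 mm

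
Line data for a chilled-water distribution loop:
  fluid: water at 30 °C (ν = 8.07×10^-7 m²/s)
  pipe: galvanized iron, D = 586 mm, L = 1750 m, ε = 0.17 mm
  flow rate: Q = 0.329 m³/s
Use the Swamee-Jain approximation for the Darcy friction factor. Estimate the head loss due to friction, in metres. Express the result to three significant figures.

h_f ≈ 3.57 m

V = 4Q/(πD²) = 4·0.329/(π·0.586²) = 1.220 m/s
Re = VD/ν = 1.220·0.586/8.07×10^-7 = 8.86×10^5 → turbulent
ε/D = 0.17/586 = 2.90×10^-4
Swamee-Jain: f = 0.01576
h_f = f(L/D)V²/(2g) = 0.01576·(1750/0.586)·1.220²/(2·9.81) = 3.569 m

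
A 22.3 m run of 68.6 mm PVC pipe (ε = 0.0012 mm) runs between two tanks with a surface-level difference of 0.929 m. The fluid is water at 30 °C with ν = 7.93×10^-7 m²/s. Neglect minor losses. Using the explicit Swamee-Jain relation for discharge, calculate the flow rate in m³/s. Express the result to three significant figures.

Q ≈ 0.00682 m³/s

Swamee-Jain (Type II): Q = -0.965·√(gD⁵h_f/L)·ln[ε/(3.7D) + √(3.17ν²L/(gD³h_f))]
√(gD⁵h_f/L) = √(9.81·0.0686⁵·0.929/22.3) = 7.880×10^-4
ε/(3.7D) = 4.73×10^-6; √(3.17ν²L/(gD³h_f)) = 1.23×10^-4
Q = -0.965·7.880×10^-4·ln(1.276×10^-4) = 0.006818 m³/s
Check: V = 1.84 m/s, Re = 1.60×10^5, f = 0.01638, h_f = 0.923 m ≈ 0.929 m ✓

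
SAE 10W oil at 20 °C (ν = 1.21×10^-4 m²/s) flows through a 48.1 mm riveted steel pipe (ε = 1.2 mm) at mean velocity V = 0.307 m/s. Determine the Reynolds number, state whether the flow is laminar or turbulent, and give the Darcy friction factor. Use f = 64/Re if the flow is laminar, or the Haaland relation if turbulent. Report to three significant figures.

Re ≈ 122; laminar; f = 64/Re ≈ 0.524

Re = VD/ν = 0.3070·0.0481/1.21×10^-4 = 122
Re < 2300 → laminar → f = 64/Re = 0.5244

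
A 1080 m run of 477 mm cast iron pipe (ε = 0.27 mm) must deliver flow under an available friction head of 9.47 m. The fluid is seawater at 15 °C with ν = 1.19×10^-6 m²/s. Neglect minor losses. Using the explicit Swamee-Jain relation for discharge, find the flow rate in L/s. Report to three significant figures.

Q ≈ 385 L/s

Swamee-Jain (Type II): Q = -0.965·√(gD⁵h_f/L)·ln[ε/(3.7D) + √(3.17ν²L/(gD³h_f))]
√(gD⁵h_f/L) = √(9.81·0.477⁵·9.47/1080) = 0.04609
ε/(3.7D) = 1.53×10^-4; √(3.17ν²L/(gD³h_f)) = 2.19×10^-5
Q = -0.965·0.04609·ln(1.749×10^-4) = 0.3848 m³/s
Check: V = 2.15 m/s, Re = 8.63×10^5, f = 0.01781, h_f = 9.53 m ≈ 9.47 m ✓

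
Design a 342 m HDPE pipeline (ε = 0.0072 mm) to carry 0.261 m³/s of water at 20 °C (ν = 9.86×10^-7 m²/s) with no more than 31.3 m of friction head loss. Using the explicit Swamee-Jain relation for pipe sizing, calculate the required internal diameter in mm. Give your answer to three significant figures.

D ≈ 237 mm

Swamee-Jain (Type III): D = 0.66·[ε^1.25·(LQ²/(gh_f))^4.75 + ν·Q^9.4·(L/(gh_f))^5.2]^0.04
LQ²/(gh_f) = 0.07587; L/(gh_f) = 1.114
Term 1 = ε^1.25·(…)^4.75 = 1.79×10^-12; Term 2 = ν·Q^9.4·(…)^5.2 = 5.67×10^-12
D = 0.66·(1.79×10^-12 + 5.67×10^-12)^0.04 = 0.2368 m = 237 mm
Check: V = 5.92 m/s, Re = 1.42×10^6, f = 0.01179, h_f = 30.5 m ≈ 31.3 m ✓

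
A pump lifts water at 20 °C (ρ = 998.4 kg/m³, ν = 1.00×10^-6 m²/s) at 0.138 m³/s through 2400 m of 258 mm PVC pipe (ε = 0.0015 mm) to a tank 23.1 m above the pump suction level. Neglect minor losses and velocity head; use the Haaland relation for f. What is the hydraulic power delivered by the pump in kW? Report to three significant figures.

V = 4Q/(πD²) = 2.640 m/s; Re = 6.81×10^5; ε/D = 5.81×10^-6; f = 0.01245
h_f = f(L/D)V²/2g = 41.13 m
Total head H = z + h_f = 23.1 + 41.13 = 64.23 m
P_hyd = ρgQH = 998.4·9.81·0.138·64.23 = 86.81 kW

P_hyd ≈ 86.8 kW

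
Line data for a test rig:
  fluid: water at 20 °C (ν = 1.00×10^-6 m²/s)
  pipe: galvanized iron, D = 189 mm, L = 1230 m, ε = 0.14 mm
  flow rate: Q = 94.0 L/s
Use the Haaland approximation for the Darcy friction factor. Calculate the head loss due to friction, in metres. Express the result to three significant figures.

h_f ≈ 70.1 m

V = 4Q/(πD²) = 4·0.0940/(π·0.189²) = 3.351 m/s
Re = VD/ν = 3.351·0.189/1.00×10^-6 = 6.33×10^5 → turbulent
ε/D = 0.14/189 = 7.41×10^-4
Haaland: f = 0.01883
h_f = f(L/D)V²/(2g) = 0.01883·(1230/0.189)·3.351²/(2·9.81) = 70.11 m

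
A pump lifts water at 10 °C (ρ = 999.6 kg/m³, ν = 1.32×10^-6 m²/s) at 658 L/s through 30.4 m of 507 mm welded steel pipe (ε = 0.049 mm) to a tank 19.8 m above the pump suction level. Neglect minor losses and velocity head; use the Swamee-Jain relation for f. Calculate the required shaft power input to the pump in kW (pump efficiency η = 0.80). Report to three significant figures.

P_shaft ≈ 163 kW

V = 4Q/(πD²) = 3.259 m/s; Re = 1.25×10^6; ε/D = 9.66×10^-5; f = 0.01322
h_f = f(L/D)V²/2g = 0.4291 m
Total head H = z + h_f = 19.8 + 0.4291 = 20.23 m
P_hyd = ρgQH = 999.6·9.81·0.658·20.23 = 130.5 kW
P_shaft = P_hyd/η = 130.5/0.80 = 163.2 kW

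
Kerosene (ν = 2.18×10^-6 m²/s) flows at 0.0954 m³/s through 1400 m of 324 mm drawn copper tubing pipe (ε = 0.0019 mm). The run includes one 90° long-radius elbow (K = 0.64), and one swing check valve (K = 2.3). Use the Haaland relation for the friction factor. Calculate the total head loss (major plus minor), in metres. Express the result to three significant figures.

H_L ≈ 4.92 m

V = 4Q/(πD²) = 1.157 m/s; V²/2g = 0.06824 m
Re = 1.72×10^5, ε/D = 5.86×10^-6 → f = 0.01600 (Haaland)
Major: h_f = f(L/D)·V²/2g = 0.01600·4321·0.06824 = 4.716 m
Minor: ΣK = 2.94; h_m = ΣK·V²/2g = 0.2006 m
Total H_L = 4.716 + 0.2006 = 4.917 m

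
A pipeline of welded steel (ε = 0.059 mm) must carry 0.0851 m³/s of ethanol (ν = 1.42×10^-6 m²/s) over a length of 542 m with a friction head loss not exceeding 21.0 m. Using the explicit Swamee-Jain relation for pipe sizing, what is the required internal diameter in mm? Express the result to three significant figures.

D ≈ 194 mm

Swamee-Jain (Type III): D = 0.66·[ε^1.25·(LQ²/(gh_f))^4.75 + ν·Q^9.4·(L/(gh_f))^5.2]^0.04
LQ²/(gh_f) = 0.01905; L/(gh_f) = 2.631
Term 1 = ε^1.25·(…)^4.75 = 3.49×10^-14; Term 2 = ν·Q^9.4·(…)^5.2 = 1.90×10^-14
D = 0.66·(3.49×10^-14 + 1.90×10^-14)^0.04 = 0.1945 m = 194 mm
Check: V = 2.87 m/s, Re = 3.92×10^5, f = 0.01670, h_f = 19.5 m ≈ 21.0 m ✓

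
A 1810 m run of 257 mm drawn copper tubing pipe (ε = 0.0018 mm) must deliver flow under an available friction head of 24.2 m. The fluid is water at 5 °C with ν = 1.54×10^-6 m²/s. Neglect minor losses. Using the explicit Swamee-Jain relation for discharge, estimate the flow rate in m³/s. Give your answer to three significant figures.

Swamee-Jain (Type II): Q = -0.965·√(gD⁵h_f/L)·ln[ε/(3.7D) + √(3.17ν²L/(gD³h_f))]
√(gD⁵h_f/L) = √(9.81·0.257⁵·24.2/1810) = 0.01213
ε/(3.7D) = 1.89×10^-6; √(3.17ν²L/(gD³h_f)) = 5.81×10^-5
Q = -0.965·0.01213·ln(6.000×10^-5) = 0.1138 m³/s
Check: V = 2.19 m/s, Re = 3.66×10^5, f = 0.01395, h_f = 24.1 m ≈ 24.2 m ✓

Q ≈ 0.114 m³/s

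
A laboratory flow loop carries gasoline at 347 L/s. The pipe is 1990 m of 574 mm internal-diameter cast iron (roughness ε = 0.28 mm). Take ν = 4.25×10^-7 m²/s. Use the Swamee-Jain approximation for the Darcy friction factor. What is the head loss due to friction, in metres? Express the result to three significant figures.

V = 4Q/(πD²) = 4·0.347/(π·0.574²) = 1.341 m/s
Re = VD/ν = 1.341·0.574/4.25×10^-7 = 1.81×10^6 → turbulent
ε/D = 0.28/574 = 4.88×10^-4
Swamee-Jain: f = 0.01697
h_f = f(L/D)V²/(2g) = 0.01697·(1990/0.574)·1.341²/(2·9.81) = 5.393 m

h_f ≈ 5.39 m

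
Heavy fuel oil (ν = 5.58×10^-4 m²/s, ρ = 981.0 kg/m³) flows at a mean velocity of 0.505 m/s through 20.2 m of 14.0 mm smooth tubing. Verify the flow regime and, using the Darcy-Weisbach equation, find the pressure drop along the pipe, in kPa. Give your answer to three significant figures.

Re = VD/ν = 0.505·0.01400/5.58×10^-4 = 12.7 → laminar (Re < 2300)
f = 64/Re = 5.051
h_f = f(L/D)V²/(2g) = 5.051·(20.2/0.01400)·0.505²/(2·9.81) = 94.73 m
Δp = ρg·h_f = 981.0·9.81·94.73 = 911.7 kPa

Δp ≈ 912 kPa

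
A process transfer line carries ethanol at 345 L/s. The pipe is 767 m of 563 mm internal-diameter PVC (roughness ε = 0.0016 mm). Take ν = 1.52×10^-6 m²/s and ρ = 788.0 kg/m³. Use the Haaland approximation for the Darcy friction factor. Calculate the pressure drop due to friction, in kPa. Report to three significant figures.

Δp ≈ 13.4 kPa

V = 4Q/(πD²) = 4·0.345/(π·0.563²) = 1.386 m/s
Re = VD/ν = 1.386·0.563/1.52×10^-6 = 5.13×10^5 → turbulent
ε/D = 0.0016/563 = 2.84×10^-6
Haaland: f = 0.01303
h_f = f(L/D)V²/(2g) = 0.01303·(767/0.563)·1.386²/(2·9.81) = 1.738 m
Δp = ρg·h_f = 788.0·9.81·1.738 = 13.44 kPa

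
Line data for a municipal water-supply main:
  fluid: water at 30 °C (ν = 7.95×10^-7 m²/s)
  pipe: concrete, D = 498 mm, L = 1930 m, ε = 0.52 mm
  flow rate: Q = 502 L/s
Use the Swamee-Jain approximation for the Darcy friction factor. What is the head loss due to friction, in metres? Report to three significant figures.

V = 4Q/(πD²) = 4·0.502/(π·0.498²) = 2.577 m/s
Re = VD/ν = 2.577·0.498/7.95×10^-7 = 1.61×10^6 → turbulent
ε/D = 0.52/498 = 0.00104
Swamee-Jain: f = 0.02010
h_f = f(L/D)V²/(2g) = 0.02010·(1930/0.498)·2.577²/(2·9.81) = 26.37 m

h_f ≈ 26.4 m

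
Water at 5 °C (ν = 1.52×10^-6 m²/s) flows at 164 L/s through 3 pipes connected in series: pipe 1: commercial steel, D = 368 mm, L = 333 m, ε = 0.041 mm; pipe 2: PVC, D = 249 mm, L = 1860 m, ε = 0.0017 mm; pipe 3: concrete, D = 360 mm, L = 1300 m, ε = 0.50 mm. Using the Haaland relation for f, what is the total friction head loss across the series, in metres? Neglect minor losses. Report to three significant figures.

H ≈ 67.9 m

Pipe 1: V = 1.542 m/s, Re = 3.73×10^5, ε/D = 1.11×10^-4, f = 0.01490, h_1 = f(L/D)V²/2g = 1.633 m
Pipe 2: V = 3.368 m/s, Re = 5.52×10^5, ε/D = 6.83×10^-6, f = 0.01292, h_2 = f(L/D)V²/2g = 55.78 m
Pipe 3: V = 1.611 m/s, Re = 3.82×10^5, ε/D = 0.00139, f = 0.02189, h_3 = f(L/D)V²/2g = 10.46 m
Series → Q common, losses add: H = Σh = 67.87 m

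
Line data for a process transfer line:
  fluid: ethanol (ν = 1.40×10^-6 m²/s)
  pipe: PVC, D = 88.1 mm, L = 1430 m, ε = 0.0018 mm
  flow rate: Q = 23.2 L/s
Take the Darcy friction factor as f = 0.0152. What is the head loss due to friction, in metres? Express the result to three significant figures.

h_f ≈ 182 m

V = 4Q/(πD²) = 4·0.0232/(π·0.0881²) = 3.806 m/s
h_f = f(L/D)V²/(2g) = 0.01520·(1430/0.0881)·3.806²/(2·9.81) = 182.1 m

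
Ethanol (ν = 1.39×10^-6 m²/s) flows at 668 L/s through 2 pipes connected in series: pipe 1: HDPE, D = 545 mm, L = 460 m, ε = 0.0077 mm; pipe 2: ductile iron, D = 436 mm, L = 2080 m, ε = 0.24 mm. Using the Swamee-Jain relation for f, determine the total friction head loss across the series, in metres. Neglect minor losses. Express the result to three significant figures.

Pipe 1: V = 2.863 m/s, Re = 1.12×10^6, ε/D = 1.41×10^-5, f = 0.01175, h_1 = f(L/D)V²/2g = 4.145 m
Pipe 2: V = 4.474 m/s, Re = 1.40×10^6, ε/D = 5.50×10^-4, f = 0.01749, h_2 = f(L/D)V²/2g = 85.12 m
Series → Q common, losses add: H = Σh = 89.27 m

H ≈ 89.3 m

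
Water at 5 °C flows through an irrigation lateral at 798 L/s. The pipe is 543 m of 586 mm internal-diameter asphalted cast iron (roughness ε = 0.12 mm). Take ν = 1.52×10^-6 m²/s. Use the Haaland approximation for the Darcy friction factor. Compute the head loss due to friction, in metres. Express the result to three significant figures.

V = 4Q/(πD²) = 4·0.798/(π·0.586²) = 2.959 m/s
Re = VD/ν = 2.959·0.586/1.52×10^-6 = 1.14×10^6 → turbulent
ε/D = 0.12/586 = 2.05×10^-4
Haaland: f = 0.01456
h_f = f(L/D)V²/(2g) = 0.01456·(543/0.586)·2.959²/(2·9.81) = 6.020 m

h_f ≈ 6.02 m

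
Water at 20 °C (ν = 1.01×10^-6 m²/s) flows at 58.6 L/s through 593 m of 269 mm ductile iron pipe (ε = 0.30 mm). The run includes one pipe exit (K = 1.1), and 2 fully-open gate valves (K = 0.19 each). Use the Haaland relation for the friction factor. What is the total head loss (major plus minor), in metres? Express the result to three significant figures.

V = 4Q/(πD²) = 1.031 m/s; V²/2g = 0.05419 m
Re = 2.75×10^5, ε/D = 0.00112 → f = 0.02107 (Haaland)
Major: h_f = f(L/D)·V²/2g = 0.02107·2204·0.05419 = 2.516 m
Minor: ΣK = 1.48; h_m = ΣK·V²/2g = 0.08020 m
Total H_L = 2.516 + 0.08020 = 2.597 m

H_L ≈ 2.60 m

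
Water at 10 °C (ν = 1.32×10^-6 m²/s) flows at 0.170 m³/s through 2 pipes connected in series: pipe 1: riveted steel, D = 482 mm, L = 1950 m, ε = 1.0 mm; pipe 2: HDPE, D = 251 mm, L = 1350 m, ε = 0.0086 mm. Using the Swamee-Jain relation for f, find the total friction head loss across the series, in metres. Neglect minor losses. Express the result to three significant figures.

Pipe 1: V = 0.9317 m/s, Re = 3.40×10^5, ε/D = 0.00207, f = 0.02431, h_1 = f(L/D)V²/2g = 4.351 m
Pipe 2: V = 3.436 m/s, Re = 6.53×10^5, ε/D = 3.43×10^-5, f = 0.01310, h_2 = f(L/D)V²/2g = 42.38 m
Series → Q common, losses add: H = Σh = 46.74 m

H ≈ 46.7 m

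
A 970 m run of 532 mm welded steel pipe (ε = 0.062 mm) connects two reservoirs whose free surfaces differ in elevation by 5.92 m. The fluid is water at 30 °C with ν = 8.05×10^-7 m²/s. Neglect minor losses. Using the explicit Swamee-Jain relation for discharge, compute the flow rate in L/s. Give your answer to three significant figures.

Swamee-Jain (Type II): Q = -0.965·√(gD⁵h_f/L)·ln[ε/(3.7D) + √(3.17ν²L/(gD³h_f))]
√(gD⁵h_f/L) = √(9.81·0.532⁵·5.92/970) = 0.05051
ε/(3.7D) = 3.15×10^-5; √(3.17ν²L/(gD³h_f)) = 1.51×10^-5
Q = -0.965·0.05051·ln(4.659×10^-5) = 0.4862 m³/s
Check: V = 2.19 m/s, Re = 1.45×10^6, f = 0.01340, h_f = 5.96 m ≈ 5.92 m ✓

Q ≈ 486 L/s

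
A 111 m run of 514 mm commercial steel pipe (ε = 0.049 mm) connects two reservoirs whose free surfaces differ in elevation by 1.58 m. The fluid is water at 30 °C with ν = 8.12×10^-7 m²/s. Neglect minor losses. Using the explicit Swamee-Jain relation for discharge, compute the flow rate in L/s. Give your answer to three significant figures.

Q ≈ 698 L/s

Swamee-Jain (Type II): Q = -0.965·√(gD⁵h_f/L)·ln[ε/(3.7D) + √(3.17ν²L/(gD³h_f))]
√(gD⁵h_f/L) = √(9.81·0.514⁵·1.58/111) = 0.07078
ε/(3.7D) = 2.58×10^-5; √(3.17ν²L/(gD³h_f)) = 1.05×10^-5
Q = -0.965·0.07078·ln(3.626×10^-5) = 0.6984 m³/s
Check: V = 3.37 m/s, Re = 2.13×10^6, f = 0.01275, h_f = 1.59 m ≈ 1.58 m ✓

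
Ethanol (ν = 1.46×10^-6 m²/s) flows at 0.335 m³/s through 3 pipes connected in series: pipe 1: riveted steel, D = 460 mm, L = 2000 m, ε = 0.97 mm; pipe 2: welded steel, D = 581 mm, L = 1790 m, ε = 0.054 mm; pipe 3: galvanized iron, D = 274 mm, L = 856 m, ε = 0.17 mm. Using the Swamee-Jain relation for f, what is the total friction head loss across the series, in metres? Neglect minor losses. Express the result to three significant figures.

Pipe 1: V = 2.016 m/s, Re = 6.35×10^5, ε/D = 0.00211, f = 0.02413, h_1 = f(L/D)V²/2g = 21.73 m
Pipe 2: V = 1.264 m/s, Re = 5.03×10^5, ε/D = 9.29×10^-5, f = 0.01437, h_2 = f(L/D)V²/2g = 3.604 m
Pipe 3: V = 5.681 m/s, Re = 1.07×10^6, ε/D = 6.20×10^-4, f = 0.01804, h_3 = f(L/D)V²/2g = 92.70 m
Series → Q common, losses add: H = Σh = 118.0 m

H ≈ 118 m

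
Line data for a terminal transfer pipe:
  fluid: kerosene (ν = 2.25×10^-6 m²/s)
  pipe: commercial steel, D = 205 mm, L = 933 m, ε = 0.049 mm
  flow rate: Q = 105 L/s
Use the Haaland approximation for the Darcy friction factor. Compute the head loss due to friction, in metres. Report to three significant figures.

V = 4Q/(πD²) = 4·0.105/(π·0.205²) = 3.181 m/s
Re = VD/ν = 3.181·0.205/2.25×10^-6 = 2.90×10^5 → turbulent
ε/D = 0.049/205 = 2.39×10^-4
Haaland: f = 0.01642
h_f = f(L/D)V²/(2g) = 0.01642·(933/0.205)·3.181²/(2·9.81) = 38.54 m

h_f ≈ 38.5 m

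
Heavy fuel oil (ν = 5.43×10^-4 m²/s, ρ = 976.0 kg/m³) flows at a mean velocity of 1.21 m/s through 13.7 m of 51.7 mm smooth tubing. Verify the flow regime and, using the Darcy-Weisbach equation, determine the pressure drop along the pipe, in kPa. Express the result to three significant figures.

Re = VD/ν = 1.21·0.05170/5.43×10^-4 = 115 → laminar (Re < 2300)
f = 64/Re = 0.5555
h_f = f(L/D)V²/(2g) = 0.5555·(13.7/0.05170)·1.21²/(2·9.81) = 10.99 m
Δp = ρg·h_f = 976.0·9.81·10.99 = 105.2 kPa

Δp ≈ 105 kPa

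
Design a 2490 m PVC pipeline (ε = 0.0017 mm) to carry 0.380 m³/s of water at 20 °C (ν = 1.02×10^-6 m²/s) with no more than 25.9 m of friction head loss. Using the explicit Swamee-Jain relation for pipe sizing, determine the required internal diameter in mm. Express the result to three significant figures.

D ≈ 425 mm

Swamee-Jain (Type III): D = 0.66·[ε^1.25·(LQ²/(gh_f))^4.75 + ν·Q^9.4·(L/(gh_f))^5.2]^0.04
LQ²/(gh_f) = 1.415; L/(gh_f) = 9.800
Term 1 = ε^1.25·(…)^4.75 = 3.19×10^-7; Term 2 = ν·Q^9.4·(…)^5.2 = 1.63×10^-5
D = 0.66·(3.19×10^-7 + 1.63×10^-5)^0.04 = 0.4250 m = 425 mm
Check: V = 2.68 m/s, Re = 1.12×10^6, f = 0.01150, h_f = 24.6 m ≈ 25.9 m ✓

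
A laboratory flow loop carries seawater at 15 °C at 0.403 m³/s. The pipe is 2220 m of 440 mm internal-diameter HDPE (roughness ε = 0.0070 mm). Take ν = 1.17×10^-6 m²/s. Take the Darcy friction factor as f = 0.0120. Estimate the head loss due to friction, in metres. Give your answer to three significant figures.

h_f ≈ 21.7 m

V = 4Q/(πD²) = 4·0.403/(π·0.440²) = 2.650 m/s
h_f = f(L/D)V²/(2g) = 0.01200·(2220/0.440)·2.650²/(2·9.81) = 21.68 m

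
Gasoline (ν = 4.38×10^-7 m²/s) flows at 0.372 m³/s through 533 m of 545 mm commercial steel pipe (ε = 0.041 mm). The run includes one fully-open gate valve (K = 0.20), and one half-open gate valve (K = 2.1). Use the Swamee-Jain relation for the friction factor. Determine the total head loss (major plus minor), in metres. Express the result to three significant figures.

H_L ≈ 1.87 m

V = 4Q/(πD²) = 1.595 m/s; V²/2g = 0.1296 m
Re = 1.98×10^6, ε/D = 7.52×10^-5 → f = 0.01242 (Swamee-Jain)
Major: h_f = f(L/D)·V²/2g = 0.01242·978.0·0.1296 = 1.575 m
Minor: ΣK = 2.30; h_m = ΣK·V²/2g = 0.2981 m
Total H_L = 1.575 + 0.2981 = 1.873 m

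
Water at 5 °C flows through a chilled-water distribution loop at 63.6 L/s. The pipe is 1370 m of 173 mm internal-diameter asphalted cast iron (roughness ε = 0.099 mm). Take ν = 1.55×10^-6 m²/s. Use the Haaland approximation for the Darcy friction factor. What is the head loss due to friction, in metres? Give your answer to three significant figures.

h_f ≈ 54.6 m

V = 4Q/(πD²) = 4·0.0636/(π·0.173²) = 2.706 m/s
Re = VD/ν = 2.706·0.173/1.55×10^-6 = 3.02×10^5 → turbulent
ε/D = 0.099/173 = 5.72×10^-4
Haaland: f = 0.01847
h_f = f(L/D)V²/(2g) = 0.01847·(1370/0.173)·2.706²/(2·9.81) = 54.59 m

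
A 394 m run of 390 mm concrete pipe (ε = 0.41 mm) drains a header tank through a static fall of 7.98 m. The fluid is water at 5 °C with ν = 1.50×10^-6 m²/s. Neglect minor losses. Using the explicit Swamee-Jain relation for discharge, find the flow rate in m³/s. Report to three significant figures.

Q ≈ 0.330 m³/s

Swamee-Jain (Type II): Q = -0.965·√(gD⁵h_f/L)·ln[ε/(3.7D) + √(3.17ν²L/(gD³h_f))]
√(gD⁵h_f/L) = √(9.81·0.390⁵·7.98/394) = 0.04234
ε/(3.7D) = 2.84×10^-4; √(3.17ν²L/(gD³h_f)) = 2.46×10^-5
Q = -0.965·0.04234·ln(3.087×10^-4) = 0.3303 m³/s
Check: V = 2.76 m/s, Re = 7.19×10^5, f = 0.02039, h_f = 8.02 m ≈ 7.98 m ✓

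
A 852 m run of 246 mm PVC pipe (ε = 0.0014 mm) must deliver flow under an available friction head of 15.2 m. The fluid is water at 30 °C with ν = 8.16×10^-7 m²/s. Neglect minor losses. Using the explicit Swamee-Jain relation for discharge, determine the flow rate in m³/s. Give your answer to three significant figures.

Swamee-Jain (Type II): Q = -0.965·√(gD⁵h_f/L)·ln[ε/(3.7D) + √(3.17ν²L/(gD³h_f))]
√(gD⁵h_f/L) = √(9.81·0.246⁵·15.2/852) = 0.01256
ε/(3.7D) = 1.54×10^-6; √(3.17ν²L/(gD³h_f)) = 2.85×10^-5
Q = -0.965·0.01256·ln(3.000×10^-5) = 0.1262 m³/s
Check: V = 2.66 m/s, Re = 8.00×10^5, f = 0.01218, h_f = 15.2 m ≈ 15.2 m ✓

Q ≈ 0.126 m³/s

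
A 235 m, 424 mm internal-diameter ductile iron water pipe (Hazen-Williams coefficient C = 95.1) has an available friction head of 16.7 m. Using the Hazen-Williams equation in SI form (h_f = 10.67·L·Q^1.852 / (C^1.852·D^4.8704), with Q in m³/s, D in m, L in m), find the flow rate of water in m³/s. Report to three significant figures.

Rearranging: Q = [h_f·C^1.852·D^4.8704 / (10.67·L)]^(1/1.852)
Q = [16.7·95.1^1.852·0.424^4.8704 / (10.67·235)]^0.540 = 0.6653 m³/s

Q ≈ 0.665 m³/s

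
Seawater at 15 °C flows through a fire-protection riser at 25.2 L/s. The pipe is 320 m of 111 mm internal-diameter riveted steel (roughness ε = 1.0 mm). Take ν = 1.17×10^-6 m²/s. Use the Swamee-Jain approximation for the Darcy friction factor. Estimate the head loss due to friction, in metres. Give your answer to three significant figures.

h_f ≈ 36.9 m

V = 4Q/(πD²) = 4·0.0252/(π·0.111²) = 2.604 m/s
Re = VD/ν = 2.604·0.111/1.17×10^-6 = 2.47×10^5 → turbulent
ε/D = 1.0/111 = 0.00901
Swamee-Jain: f = 0.03700
h_f = f(L/D)V²/(2g) = 0.03700·(320/0.111)·2.604²/(2·9.81) = 36.87 m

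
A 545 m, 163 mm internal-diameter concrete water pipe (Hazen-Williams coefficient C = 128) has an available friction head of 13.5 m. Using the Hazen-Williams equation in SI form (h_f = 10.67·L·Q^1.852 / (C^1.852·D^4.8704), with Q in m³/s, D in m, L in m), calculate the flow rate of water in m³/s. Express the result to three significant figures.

Rearranging: Q = [h_f·C^1.852·D^4.8704 / (10.67·L)]^(1/1.852)
Q = [13.5·128^1.852·0.163^4.8704 / (10.67·545)]^0.540 = 0.04102 m³/s

Q ≈ 0.0410 m³/s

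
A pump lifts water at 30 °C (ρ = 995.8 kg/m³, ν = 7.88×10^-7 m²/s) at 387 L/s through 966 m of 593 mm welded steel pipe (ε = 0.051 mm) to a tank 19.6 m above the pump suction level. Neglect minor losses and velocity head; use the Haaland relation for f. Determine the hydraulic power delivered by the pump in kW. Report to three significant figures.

V = 4Q/(πD²) = 1.401 m/s; Re = 1.05×10^6; ε/D = 8.60×10^-5; f = 0.01305
h_f = f(L/D)V²/2g = 2.128 m
Total head H = z + h_f = 19.6 + 2.128 = 21.73 m
P_hyd = ρgQH = 995.8·9.81·0.387·21.73 = 82.14 kW

P_hyd ≈ 82.1 kW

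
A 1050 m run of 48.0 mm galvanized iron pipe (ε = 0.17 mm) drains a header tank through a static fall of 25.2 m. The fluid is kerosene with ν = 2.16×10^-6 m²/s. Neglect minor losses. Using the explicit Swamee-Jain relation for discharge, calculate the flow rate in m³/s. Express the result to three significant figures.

Q ≈ 0.00151 m³/s

Swamee-Jain (Type II): Q = -0.965·√(gD⁵h_f/L)·ln[ε/(3.7D) + √(3.17ν²L/(gD³h_f))]
√(gD⁵h_f/L) = √(9.81·0.0480⁵·25.2/1050) = 2.449×10^-4
ε/(3.7D) = 9.57×10^-4; √(3.17ν²L/(gD³h_f)) = 7.54×10^-4
Q = -0.965·2.449×10^-4·ln(0.001711) = 0.001506 m³/s
Check: V = 0.832 m/s, Re = 1.85×10^4, f = 0.03311, h_f = 25.6 m ≈ 25.2 m ✓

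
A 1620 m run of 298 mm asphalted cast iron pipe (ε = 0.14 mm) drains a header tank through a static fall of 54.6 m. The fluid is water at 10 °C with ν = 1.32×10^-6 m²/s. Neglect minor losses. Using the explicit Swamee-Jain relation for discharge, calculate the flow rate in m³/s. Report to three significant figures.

Q ≈ 0.236 m³/s

Swamee-Jain (Type II): Q = -0.965·√(gD⁵h_f/L)·ln[ε/(3.7D) + √(3.17ν²L/(gD³h_f))]
√(gD⁵h_f/L) = √(9.81·0.298⁵·54.6/1620) = 0.02787
ε/(3.7D) = 1.27×10^-4; √(3.17ν²L/(gD³h_f)) = 2.51×10^-5
Q = -0.965·0.02787·ln(1.521×10^-4) = 0.2365 m³/s
Check: V = 3.39 m/s, Re = 7.65×10^5, f = 0.01725, h_f = 54.9 m ≈ 54.6 m ✓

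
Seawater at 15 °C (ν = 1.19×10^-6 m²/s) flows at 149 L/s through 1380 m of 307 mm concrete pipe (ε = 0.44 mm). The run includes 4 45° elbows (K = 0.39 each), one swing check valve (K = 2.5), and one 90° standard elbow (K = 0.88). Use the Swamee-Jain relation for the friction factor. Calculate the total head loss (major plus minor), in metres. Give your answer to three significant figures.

V = 4Q/(πD²) = 2.013 m/s; V²/2g = 0.2065 m
Re = 5.19×10^5, ε/D = 0.00143 → f = 0.02204 (Swamee-Jain)
Major: h_f = f(L/D)·V²/2g = 0.02204·4495·0.2065 = 20.46 m
Minor: ΣK = 4.94; h_m = ΣK·V²/2g = 1.020 m
Total H_L = 20.46 + 1.020 = 21.48 m

H_L ≈ 21.5 m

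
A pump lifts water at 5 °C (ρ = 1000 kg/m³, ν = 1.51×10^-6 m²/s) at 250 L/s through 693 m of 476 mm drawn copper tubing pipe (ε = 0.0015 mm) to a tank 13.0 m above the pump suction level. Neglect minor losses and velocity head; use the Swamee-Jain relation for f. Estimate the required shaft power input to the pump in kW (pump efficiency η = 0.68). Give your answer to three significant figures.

P_shaft ≈ 54.0 kW

V = 4Q/(πD²) = 1.405 m/s; Re = 4.43×10^5; ε/D = 3.15×10^-6; f = 0.01343
h_f = f(L/D)V²/2g = 1.966 m
Total head H = z + h_f = 13.0 + 1.966 = 14.97 m
P_hyd = ρgQH = 1000·9.81·0.250·14.97 = 36.71 kW
P_shaft = P_hyd/η = 36.71/0.68 = 53.98 kW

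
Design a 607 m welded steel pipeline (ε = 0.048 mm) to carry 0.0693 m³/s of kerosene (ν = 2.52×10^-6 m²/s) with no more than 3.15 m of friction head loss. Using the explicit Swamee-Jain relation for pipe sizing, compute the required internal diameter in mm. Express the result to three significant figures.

D ≈ 271 mm

Swamee-Jain (Type III): D = 0.66·[ε^1.25·(LQ²/(gh_f))^4.75 + ν·Q^9.4·(L/(gh_f))^5.2]^0.04
LQ²/(gh_f) = 0.09434; L/(gh_f) = 19.64
Term 1 = ε^1.25·(…)^4.75 = 5.39×10^-11; Term 2 = ν·Q^9.4·(…)^5.2 = 1.69×10^-10
D = 0.66·(5.39×10^-11 + 1.69×10^-10)^0.04 = 0.2713 m = 271 mm
Check: V = 1.20 m/s, Re = 1.29×10^5, f = 0.01810, h_f = 2.96 m ≈ 3.15 m ✓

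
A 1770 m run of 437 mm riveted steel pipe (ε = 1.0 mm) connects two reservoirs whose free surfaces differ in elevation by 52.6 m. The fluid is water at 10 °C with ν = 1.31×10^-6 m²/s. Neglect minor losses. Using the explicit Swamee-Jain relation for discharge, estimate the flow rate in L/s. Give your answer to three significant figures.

Q ≈ 484 L/s

Swamee-Jain (Type II): Q = -0.965·√(gD⁵h_f/L)·ln[ε/(3.7D) + √(3.17ν²L/(gD³h_f))]
√(gD⁵h_f/L) = √(9.81·0.437⁵·52.6/1770) = 0.06816
ε/(3.7D) = 6.18×10^-4; √(3.17ν²L/(gD³h_f)) = 1.50×10^-5
Q = -0.965·0.06816·ln(6.334×10^-4) = 0.4844 m³/s
Check: V = 3.23 m/s, Re = 1.08×10^6, f = 0.02451, h_f = 52.8 m ≈ 52.6 m ✓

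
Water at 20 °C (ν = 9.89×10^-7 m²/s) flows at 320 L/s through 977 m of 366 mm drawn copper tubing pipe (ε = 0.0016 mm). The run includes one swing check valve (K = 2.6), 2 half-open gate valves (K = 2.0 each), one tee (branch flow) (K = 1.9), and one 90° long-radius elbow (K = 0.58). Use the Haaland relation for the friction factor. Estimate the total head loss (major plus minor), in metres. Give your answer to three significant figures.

V = 4Q/(πD²) = 3.042 m/s; V²/2g = 0.4715 m
Re = 1.13×10^6, ε/D = 4.37×10^-6 → f = 0.01144 (Haaland)
Major: h_f = f(L/D)·V²/2g = 0.01144·2669·0.4715 = 14.40 m
Minor: ΣK = 9.08; h_m = ΣK·V²/2g = 4.281 m
Total H_L = 14.40 + 4.281 = 18.68 m

H_L ≈ 18.7 m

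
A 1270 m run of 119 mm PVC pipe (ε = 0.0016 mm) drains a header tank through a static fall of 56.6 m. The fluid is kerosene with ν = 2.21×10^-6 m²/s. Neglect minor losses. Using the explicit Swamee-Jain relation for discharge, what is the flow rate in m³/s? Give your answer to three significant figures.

Swamee-Jain (Type II): Q = -0.965·√(gD⁵h_f/L)·ln[ε/(3.7D) + √(3.17ν²L/(gD³h_f))]
√(gD⁵h_f/L) = √(9.81·0.119⁵·56.6/1270) = 0.003230
ε/(3.7D) = 3.63×10^-6; √(3.17ν²L/(gD³h_f)) = 1.45×10^-4
Q = -0.965·0.003230·ln(1.486×10^-4) = 0.02747 m³/s
Check: V = 2.47 m/s, Re = 1.33×10^5, f = 0.01694, h_f = 56.2 m ≈ 56.6 m ✓

Q ≈ 0.0275 m³/s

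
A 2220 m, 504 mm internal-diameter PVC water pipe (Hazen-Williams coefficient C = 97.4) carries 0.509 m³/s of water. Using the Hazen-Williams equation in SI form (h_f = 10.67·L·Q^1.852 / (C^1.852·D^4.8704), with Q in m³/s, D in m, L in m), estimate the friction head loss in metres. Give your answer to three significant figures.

h_f = 10.67·2220·0.509^1.852 / (97.4^1.852·0.504^4.8704) = 39.61 m

h_f ≈ 39.6 m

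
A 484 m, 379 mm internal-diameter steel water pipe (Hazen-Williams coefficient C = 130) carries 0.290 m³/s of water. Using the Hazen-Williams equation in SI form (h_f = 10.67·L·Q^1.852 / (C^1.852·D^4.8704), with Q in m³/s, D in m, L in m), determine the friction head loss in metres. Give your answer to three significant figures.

h_f ≈ 7.15 m

h_f = 10.67·484·0.290^1.852 / (130^1.852·0.379^4.8704) = 7.154 m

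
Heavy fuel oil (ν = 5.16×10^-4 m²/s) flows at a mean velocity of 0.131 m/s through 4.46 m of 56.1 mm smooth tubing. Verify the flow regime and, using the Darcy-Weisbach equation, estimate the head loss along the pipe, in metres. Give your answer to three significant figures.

Re = VD/ν = 0.131·0.05610/5.16×10^-4 = 14.2 → laminar (Re < 2300)
f = 64/Re = 4.494
h_f = f(L/D)V²/(2g) = 4.494·(4.46/0.05610)·0.131²/(2·9.81) = 0.3125 m

h_f ≈ 0.312 m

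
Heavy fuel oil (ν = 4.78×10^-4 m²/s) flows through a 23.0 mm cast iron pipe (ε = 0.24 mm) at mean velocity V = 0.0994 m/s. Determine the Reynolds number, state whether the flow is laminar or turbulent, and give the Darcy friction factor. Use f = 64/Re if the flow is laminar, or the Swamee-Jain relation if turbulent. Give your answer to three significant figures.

Re ≈ 4.78; laminar; f = 64/Re ≈ 13.4

Re = VD/ν = 0.09940·0.0230/4.78×10^-4 = 4.78
Re < 2300 → laminar → f = 64/Re = 13.38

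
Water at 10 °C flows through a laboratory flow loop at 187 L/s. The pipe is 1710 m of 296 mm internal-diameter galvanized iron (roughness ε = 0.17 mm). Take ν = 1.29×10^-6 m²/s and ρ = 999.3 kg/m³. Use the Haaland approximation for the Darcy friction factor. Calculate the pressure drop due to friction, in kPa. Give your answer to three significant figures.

V = 4Q/(πD²) = 4·0.187/(π·0.296²) = 2.717 m/s
Re = VD/ν = 2.717·0.296/1.29×10^-6 = 6.24×10^5 → turbulent
ε/D = 0.17/296 = 5.74×10^-4
Haaland: f = 0.01789
h_f = f(L/D)V²/(2g) = 0.01789·(1710/0.296)·2.717²/(2·9.81) = 38.90 m
Δp = ρg·h_f = 999.3·9.81·38.90 = 381.3 kPa

Δp ≈ 381 kPa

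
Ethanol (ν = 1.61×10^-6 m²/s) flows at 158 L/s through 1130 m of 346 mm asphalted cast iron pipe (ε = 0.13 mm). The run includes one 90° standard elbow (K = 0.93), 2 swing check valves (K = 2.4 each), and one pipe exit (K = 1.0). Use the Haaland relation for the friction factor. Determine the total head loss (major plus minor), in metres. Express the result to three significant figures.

H_L ≈ 8.99 m

V = 4Q/(πD²) = 1.680 m/s; V²/2g = 0.1439 m
Re = 3.61×10^5, ε/D = 3.76×10^-4 → f = 0.01708 (Haaland)
Major: h_f = f(L/D)·V²/2g = 0.01708·3266·0.1439 = 8.026 m
Minor: ΣK = 6.73; h_m = ΣK·V²/2g = 0.9686 m
Total H_L = 8.026 + 0.9686 = 8.995 m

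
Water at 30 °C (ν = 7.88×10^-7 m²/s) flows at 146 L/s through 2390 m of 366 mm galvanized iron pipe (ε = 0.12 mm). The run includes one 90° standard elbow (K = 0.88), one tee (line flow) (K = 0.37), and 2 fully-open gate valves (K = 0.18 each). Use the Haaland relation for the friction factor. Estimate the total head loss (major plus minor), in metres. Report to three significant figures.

H_L ≈ 10.5 m

V = 4Q/(πD²) = 1.388 m/s; V²/2g = 0.09815 m
Re = 6.45×10^5, ε/D = 3.28×10^-4 → f = 0.01615 (Haaland)
Major: h_f = f(L/D)·V²/2g = 0.01615·6530·0.09815 = 10.35 m
Minor: ΣK = 1.61; h_m = ΣK·V²/2g = 0.1580 m
Total H_L = 10.35 + 0.1580 = 10.51 m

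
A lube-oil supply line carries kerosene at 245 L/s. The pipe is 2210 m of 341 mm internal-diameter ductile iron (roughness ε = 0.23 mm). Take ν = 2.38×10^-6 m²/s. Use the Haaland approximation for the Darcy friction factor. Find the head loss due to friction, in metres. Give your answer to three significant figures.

V = 4Q/(πD²) = 4·0.245/(π·0.341²) = 2.683 m/s
Re = VD/ν = 2.683·0.341/2.38×10^-6 = 3.84×10^5 → turbulent
ε/D = 0.23/341 = 6.74×10^-4
Haaland: f = 0.01880
h_f = f(L/D)V²/(2g) = 0.01880·(2210/0.341)·2.683²/(2·9.81) = 44.68 m

h_f ≈ 44.7 m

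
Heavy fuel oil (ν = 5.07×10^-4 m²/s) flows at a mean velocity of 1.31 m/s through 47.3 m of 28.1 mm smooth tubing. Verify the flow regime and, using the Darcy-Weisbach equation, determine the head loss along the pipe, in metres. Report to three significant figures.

Re = VD/ν = 1.31·0.02810/5.07×10^-4 = 72.6 → laminar (Re < 2300)
f = 64/Re = 0.8815
h_f = f(L/D)V²/(2g) = 0.8815·(47.3/0.02810)·1.31²/(2·9.81) = 129.8 m

h_f ≈ 130 m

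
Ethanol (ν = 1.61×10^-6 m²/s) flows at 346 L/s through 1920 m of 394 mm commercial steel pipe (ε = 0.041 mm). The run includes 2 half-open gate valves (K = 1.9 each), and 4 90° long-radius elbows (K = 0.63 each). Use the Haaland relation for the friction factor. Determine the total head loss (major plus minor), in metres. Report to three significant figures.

V = 4Q/(πD²) = 2.838 m/s; V²/2g = 0.4105 m
Re = 6.94×10^5, ε/D = 1.04×10^-4 → f = 0.01382 (Haaland)
Major: h_f = f(L/D)·V²/2g = 0.01382·4873·0.4105 = 27.65 m
Minor: ΣK = 6.32; h_m = ΣK·V²/2g = 2.594 m
Total H_L = 27.65 + 2.594 = 30.24 m

H_L ≈ 30.2 m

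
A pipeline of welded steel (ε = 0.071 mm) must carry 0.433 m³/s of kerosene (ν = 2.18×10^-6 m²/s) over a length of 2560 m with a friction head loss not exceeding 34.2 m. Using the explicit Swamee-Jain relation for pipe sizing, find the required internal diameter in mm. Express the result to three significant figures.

Swamee-Jain (Type III): D = 0.66·[ε^1.25·(LQ²/(gh_f))^4.75 + ν·Q^9.4·(L/(gh_f))^5.2]^0.04
LQ²/(gh_f) = 1.431; L/(gh_f) = 7.630
Term 1 = ε^1.25·(…)^4.75 = 3.57×10^-5; Term 2 = ν·Q^9.4·(…)^5.2 = 3.24×10^-5
D = 0.66·(3.57×10^-5 + 3.24×10^-5)^0.04 = 0.4497 m = 450 mm
Check: V = 2.73 m/s, Re = 5.62×10^5, f = 0.01494, h_f = 32.2 m ≈ 34.2 m ✓

D ≈ 450 mm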